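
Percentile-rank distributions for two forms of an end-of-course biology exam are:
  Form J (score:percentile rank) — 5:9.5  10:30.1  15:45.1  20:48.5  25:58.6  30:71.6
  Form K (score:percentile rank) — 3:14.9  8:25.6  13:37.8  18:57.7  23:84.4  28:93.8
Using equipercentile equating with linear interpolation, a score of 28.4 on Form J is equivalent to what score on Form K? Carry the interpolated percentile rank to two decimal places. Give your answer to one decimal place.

19.8

PR of 28.4 on Form J: 58.6 + (28.4 − 25)/(30 − 25) × (71.6 − 58.6) = 67.44
On Form K, PR 67.44 falls between score 18 (PR 57.7) and 23 (PR 84.4).
Interpolate: 18 + (67.44 − 57.7)/(84.4 − 57.7) × (23 − 18) = 19.8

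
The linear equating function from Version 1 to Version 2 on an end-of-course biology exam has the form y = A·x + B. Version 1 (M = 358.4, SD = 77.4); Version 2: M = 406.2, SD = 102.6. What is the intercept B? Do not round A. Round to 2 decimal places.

-68.89

A = SD_Y / SD_X = 102.6 / 77.4 = 1.325581
B = M_Y − A·M_X = 406.2 − 1.325581 × 358.4 = -68.89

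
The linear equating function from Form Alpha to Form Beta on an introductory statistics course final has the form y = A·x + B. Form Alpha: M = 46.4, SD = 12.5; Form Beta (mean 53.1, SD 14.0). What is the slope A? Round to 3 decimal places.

1.120

A = SD_Y / SD_X = 14.0 / 12.5 = 1.120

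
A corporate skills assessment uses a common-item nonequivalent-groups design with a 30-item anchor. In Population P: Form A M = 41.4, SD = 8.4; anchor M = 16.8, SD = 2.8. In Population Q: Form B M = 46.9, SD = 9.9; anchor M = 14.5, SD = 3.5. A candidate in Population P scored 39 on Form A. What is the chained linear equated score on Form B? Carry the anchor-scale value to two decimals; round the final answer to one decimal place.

51.1

Form A → anchor (Population P): v = (2.8/8.4)(39 − 41.4) + 16.8 = 16.00
anchor → Form B (Population Q): y = (9.9/3.5)(16.00 − 14.5) + 46.9 = 51.1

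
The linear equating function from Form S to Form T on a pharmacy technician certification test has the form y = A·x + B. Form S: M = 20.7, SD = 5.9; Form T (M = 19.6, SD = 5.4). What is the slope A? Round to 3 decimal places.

A = SD_Y / SD_X = 5.4 / 5.9 = 0.915

0.915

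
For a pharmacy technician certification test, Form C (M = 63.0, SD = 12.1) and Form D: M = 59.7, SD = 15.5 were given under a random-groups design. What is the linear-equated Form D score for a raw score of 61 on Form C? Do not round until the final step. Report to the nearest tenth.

Linear equating: y = (SD_Y/SD_X)(x − M_X) + M_Y
y = (15.5/12.1)(61 − 63.0) + 59.7
y = 1.280992 × -2.0 + 59.7 = -2.5620 + 59.7 = 57.1

57.1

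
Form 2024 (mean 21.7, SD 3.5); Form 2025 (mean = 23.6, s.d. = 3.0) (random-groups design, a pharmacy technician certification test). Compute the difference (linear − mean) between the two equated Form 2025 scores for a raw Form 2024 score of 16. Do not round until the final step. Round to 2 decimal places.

Mean-equated: 16 + (23.6 − 21.7) = 17.90
Linear-equated: (3.0/3.5)(16 − 21.7) + 23.6 = 18.714
Difference = 18.714 − 17.90 = 0.81

0.81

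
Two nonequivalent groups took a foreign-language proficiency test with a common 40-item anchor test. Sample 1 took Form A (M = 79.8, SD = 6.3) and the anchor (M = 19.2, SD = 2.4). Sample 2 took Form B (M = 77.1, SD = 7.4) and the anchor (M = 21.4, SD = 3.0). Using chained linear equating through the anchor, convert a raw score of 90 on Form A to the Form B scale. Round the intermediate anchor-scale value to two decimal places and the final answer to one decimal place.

81.3

Form A → anchor (Sample 1): v = (2.4/6.3)(90 − 79.8) + 19.2 = 23.09
anchor → Form B (Sample 2): y = (7.4/3.0)(23.09 − 21.4) + 77.1 = 81.3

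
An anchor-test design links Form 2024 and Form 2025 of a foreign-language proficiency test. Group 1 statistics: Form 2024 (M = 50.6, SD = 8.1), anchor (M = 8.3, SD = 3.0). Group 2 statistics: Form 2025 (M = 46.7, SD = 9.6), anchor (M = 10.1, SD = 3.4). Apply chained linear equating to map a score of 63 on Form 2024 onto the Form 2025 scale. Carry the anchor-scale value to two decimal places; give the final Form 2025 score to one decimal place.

Form 2024 → anchor (Group 1): v = (3.0/8.1)(63 − 50.6) + 8.3 = 12.89
anchor → Form 2025 (Group 2): y = (9.6/3.4)(12.89 − 10.1) + 46.7 = 54.6

54.6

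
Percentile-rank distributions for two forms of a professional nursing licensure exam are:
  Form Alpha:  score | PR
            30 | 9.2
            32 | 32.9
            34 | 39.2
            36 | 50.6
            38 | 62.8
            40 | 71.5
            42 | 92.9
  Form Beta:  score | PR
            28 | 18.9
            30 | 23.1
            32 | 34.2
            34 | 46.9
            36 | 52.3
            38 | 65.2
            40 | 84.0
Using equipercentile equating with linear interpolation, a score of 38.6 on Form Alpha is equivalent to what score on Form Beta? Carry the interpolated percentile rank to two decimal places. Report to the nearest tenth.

38.0

PR of 38.6 on Form Alpha: 62.8 + (38.6 − 38)/(40 − 38) × (71.5 − 62.8) = 65.41
On Form Beta, PR 65.41 falls between score 38 (PR 65.2) and 40 (PR 84.0).
Interpolate: 38 + (65.41 − 65.2)/(84.0 − 65.2) × (40 − 38) = 38.0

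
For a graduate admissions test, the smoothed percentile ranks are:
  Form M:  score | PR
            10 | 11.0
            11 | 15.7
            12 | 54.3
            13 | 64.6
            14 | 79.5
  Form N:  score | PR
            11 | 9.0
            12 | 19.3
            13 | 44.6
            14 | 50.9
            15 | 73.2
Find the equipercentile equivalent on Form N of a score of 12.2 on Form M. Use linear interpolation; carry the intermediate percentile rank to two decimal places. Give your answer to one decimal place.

14.2

PR of 12.2 on Form M: 54.3 + (12.2 − 12)/(13 − 12) × (64.6 − 54.3) = 56.36
On Form N, PR 56.36 falls between score 14 (PR 50.9) and 15 (PR 73.2).
Interpolate: 14 + (56.36 − 50.9)/(73.2 − 50.9) × (15 − 14) = 14.2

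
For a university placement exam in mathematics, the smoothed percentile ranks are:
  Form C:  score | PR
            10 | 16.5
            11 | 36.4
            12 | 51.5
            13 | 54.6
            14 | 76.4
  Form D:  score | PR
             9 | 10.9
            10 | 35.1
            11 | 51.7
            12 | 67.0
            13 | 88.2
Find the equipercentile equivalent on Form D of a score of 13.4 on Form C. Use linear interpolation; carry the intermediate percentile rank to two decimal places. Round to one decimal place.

PR of 13.4 on Form C: 54.6 + (13.4 − 13)/(14 − 13) × (76.4 − 54.6) = 63.32
On Form D, PR 63.32 falls between score 11 (PR 51.7) and 12 (PR 67.0).
Interpolate: 11 + (63.32 − 51.7)/(67.0 − 51.7) × (12 − 11) = 11.8

11.8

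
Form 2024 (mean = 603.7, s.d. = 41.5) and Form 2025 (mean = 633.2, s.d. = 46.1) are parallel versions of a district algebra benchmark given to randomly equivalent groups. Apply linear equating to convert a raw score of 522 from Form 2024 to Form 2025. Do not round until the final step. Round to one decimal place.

542.4

Linear equating: y = (SD_Y/SD_X)(x − M_X) + M_Y
y = (46.1/41.5)(522 − 603.7) + 633.2
y = 1.110843 × -81.7 + 633.2 = -90.7559 + 633.2 = 542.4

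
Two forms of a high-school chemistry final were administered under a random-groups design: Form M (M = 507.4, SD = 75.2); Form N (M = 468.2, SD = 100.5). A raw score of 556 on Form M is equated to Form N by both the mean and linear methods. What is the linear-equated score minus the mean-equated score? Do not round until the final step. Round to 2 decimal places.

Mean-equated: 556 + (468.2 − 507.4) = 516.80
Linear-equated: (100.5/75.2)(556 − 507.4) + 468.2 = 533.151
Difference = 533.151 − 516.80 = 16.35

16.35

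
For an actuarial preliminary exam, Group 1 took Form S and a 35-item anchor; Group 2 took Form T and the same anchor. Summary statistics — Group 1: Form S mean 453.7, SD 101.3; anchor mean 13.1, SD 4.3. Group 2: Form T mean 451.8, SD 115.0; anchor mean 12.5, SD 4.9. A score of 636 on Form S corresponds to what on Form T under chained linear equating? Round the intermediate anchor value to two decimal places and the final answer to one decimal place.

647.5

Form S → anchor (Group 1): v = (4.3/101.3)(636 − 453.7) + 13.1 = 20.84
anchor → Form T (Group 2): y = (115.0/4.9)(20.84 − 12.5) + 451.8 = 647.5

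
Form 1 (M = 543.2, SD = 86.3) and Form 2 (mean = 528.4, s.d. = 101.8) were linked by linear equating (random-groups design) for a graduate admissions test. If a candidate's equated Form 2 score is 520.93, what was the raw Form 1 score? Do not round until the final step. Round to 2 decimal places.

536.87

Invert y = (SD_Y/SD_X)(x − M_X) + M_Y:
x = (SD_X/SD_Y)(y − M_Y) + M_X = (86.3/101.8)(520.93 − 528.4) + 543.2
x = 0.847741 × -7.470 + 543.2 = 536.87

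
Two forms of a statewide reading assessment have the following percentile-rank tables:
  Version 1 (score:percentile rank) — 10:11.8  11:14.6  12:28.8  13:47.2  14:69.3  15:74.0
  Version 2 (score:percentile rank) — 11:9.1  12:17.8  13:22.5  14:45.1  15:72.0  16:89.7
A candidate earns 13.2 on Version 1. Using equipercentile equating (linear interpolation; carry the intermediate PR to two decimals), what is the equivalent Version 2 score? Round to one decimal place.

14.2

PR of 13.2 on Version 1: 47.2 + (13.2 − 13)/(14 − 13) × (69.3 − 47.2) = 51.62
On Version 2, PR 51.62 falls between score 14 (PR 45.1) and 15 (PR 72.0).
Interpolate: 14 + (51.62 − 45.1)/(72.0 − 45.1) × (15 − 14) = 14.2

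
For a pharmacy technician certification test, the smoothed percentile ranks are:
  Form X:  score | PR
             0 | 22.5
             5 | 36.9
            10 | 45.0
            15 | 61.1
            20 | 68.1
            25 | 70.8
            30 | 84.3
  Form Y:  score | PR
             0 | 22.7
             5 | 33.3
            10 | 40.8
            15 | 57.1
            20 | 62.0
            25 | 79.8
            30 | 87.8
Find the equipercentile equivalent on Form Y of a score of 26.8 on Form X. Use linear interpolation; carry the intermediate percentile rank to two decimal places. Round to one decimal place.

PR of 26.8 on Form X: 70.8 + (26.8 − 25)/(30 − 25) × (84.3 − 70.8) = 75.66
On Form Y, PR 75.66 falls between score 20 (PR 62.0) and 25 (PR 79.8).
Interpolate: 20 + (75.66 − 62.0)/(79.8 − 62.0) × (25 − 20) = 23.8

23.8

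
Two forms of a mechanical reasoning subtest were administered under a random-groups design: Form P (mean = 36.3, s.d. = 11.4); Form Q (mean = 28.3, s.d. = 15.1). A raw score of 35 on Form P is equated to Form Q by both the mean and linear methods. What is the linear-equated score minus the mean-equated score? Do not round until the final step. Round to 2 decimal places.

Mean-equated: 35 + (28.3 − 36.3) = 27.00
Linear-equated: (15.1/11.4)(35 − 36.3) + 28.3 = 26.578
Difference = 26.578 − 27.00 = -0.42

-0.42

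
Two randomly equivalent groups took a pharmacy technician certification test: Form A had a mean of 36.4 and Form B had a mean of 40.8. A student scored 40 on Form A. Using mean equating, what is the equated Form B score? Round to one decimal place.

Mean equating: y = x + (M_Y − M_X) = 40 + (40.8 − 36.4) = 44.4

44.4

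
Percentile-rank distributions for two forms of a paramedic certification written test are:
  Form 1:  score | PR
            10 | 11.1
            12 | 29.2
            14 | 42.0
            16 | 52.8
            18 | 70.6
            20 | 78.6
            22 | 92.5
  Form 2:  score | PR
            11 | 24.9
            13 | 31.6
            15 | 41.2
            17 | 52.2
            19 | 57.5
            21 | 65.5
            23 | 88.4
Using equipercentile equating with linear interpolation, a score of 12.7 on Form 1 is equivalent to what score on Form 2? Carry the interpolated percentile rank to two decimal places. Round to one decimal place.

13.4

PR of 12.7 on Form 1: 29.2 + (12.7 − 12)/(14 − 12) × (42.0 − 29.2) = 33.68
On Form 2, PR 33.68 falls between score 13 (PR 31.6) and 15 (PR 41.2).
Interpolate: 13 + (33.68 − 31.6)/(41.2 − 31.6) × (15 − 13) = 13.4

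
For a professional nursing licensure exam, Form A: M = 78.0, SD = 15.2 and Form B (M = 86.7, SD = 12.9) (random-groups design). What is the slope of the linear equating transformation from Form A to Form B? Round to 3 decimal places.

0.849

A = SD_Y / SD_X = 12.9 / 15.2 = 0.849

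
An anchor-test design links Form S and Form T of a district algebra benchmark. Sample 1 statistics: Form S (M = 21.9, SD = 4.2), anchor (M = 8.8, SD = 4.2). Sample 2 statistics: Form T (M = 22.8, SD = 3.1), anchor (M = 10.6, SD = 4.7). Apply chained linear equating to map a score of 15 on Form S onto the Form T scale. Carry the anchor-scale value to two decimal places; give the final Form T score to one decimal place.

Form S → anchor (Sample 1): v = (4.2/4.2)(15 − 21.9) + 8.8 = 1.90
anchor → Form T (Sample 2): y = (3.1/4.7)(1.90 − 10.6) + 22.8 = 17.1

17.1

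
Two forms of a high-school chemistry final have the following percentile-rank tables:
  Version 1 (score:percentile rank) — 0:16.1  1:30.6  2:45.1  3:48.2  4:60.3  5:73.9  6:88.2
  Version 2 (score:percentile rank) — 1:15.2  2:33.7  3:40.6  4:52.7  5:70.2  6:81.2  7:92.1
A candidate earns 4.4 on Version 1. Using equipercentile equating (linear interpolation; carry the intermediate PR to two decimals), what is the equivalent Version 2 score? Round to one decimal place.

PR of 4.4 on Version 1: 60.3 + (4.4 − 4)/(5 − 4) × (73.9 − 60.3) = 65.74
On Version 2, PR 65.74 falls between score 4 (PR 52.7) and 5 (PR 70.2).
Interpolate: 4 + (65.74 − 52.7)/(70.2 − 52.7) × (5 − 4) = 4.7

4.7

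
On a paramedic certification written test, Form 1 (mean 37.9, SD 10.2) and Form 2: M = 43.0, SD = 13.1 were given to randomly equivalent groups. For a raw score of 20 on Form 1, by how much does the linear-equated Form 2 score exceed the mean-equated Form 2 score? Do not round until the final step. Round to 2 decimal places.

Mean-equated: 20 + (43.0 − 37.9) = 25.10
Linear-equated: (13.1/10.2)(20 − 37.9) + 43.0 = 20.011
Difference = 20.011 − 25.10 = -5.09

-5.09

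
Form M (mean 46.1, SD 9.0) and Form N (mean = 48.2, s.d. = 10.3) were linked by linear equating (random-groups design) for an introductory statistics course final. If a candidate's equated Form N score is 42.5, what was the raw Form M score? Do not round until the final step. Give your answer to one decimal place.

41.1

Invert y = (SD_Y/SD_X)(x − M_X) + M_Y:
x = (SD_X/SD_Y)(y − M_Y) + M_X = (9.0/10.3)(42.5 − 48.2) + 46.1
x = 0.873786 × -5.700 + 46.1 = 41.1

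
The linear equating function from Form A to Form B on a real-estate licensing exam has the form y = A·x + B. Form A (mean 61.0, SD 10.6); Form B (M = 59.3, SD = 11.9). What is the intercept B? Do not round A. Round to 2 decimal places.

A = SD_Y / SD_X = 11.9 / 10.6 = 1.122642
B = M_Y − A·M_X = 59.3 − 1.122642 × 61.0 = -9.18

-9.18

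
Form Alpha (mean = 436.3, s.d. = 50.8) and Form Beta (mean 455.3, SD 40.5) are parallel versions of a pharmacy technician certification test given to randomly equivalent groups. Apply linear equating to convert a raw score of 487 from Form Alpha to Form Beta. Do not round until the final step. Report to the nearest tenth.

Linear equating: y = (SD_Y/SD_X)(x − M_X) + M_Y
y = (40.5/50.8)(487 − 436.3) + 455.3
y = 0.797244 × 50.7 + 455.3 = 40.4203 + 455.3 = 495.7

495.7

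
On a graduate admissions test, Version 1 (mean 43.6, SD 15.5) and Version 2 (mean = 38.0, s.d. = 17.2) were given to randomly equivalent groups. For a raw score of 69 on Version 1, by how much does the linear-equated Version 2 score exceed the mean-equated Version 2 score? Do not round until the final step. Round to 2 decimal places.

Mean-equated: 69 + (38.0 − 43.6) = 63.40
Linear-equated: (17.2/15.5)(69 − 43.6) + 38.0 = 66.186
Difference = 66.186 − 63.40 = 2.79

2.79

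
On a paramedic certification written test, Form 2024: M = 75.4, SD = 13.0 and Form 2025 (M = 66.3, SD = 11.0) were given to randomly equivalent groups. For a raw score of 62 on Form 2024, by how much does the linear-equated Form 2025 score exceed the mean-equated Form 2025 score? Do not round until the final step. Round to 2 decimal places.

2.06

Mean-equated: 62 + (66.3 − 75.4) = 52.90
Linear-equated: (11.0/13.0)(62 − 75.4) + 66.3 = 54.962
Difference = 54.962 − 52.90 = 2.06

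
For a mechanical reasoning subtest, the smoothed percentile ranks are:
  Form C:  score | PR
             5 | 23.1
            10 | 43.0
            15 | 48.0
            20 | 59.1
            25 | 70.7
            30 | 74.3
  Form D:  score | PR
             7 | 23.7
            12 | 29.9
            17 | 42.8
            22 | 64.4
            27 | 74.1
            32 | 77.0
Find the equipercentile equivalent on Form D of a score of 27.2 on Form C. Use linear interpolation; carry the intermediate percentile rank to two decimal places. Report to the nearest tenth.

PR of 27.2 on Form C: 70.7 + (27.2 − 25)/(30 − 25) × (74.3 − 70.7) = 72.28
On Form D, PR 72.28 falls between score 22 (PR 64.4) and 27 (PR 74.1).
Interpolate: 22 + (72.28 − 64.4)/(74.1 − 64.4) × (27 − 22) = 26.1

26.1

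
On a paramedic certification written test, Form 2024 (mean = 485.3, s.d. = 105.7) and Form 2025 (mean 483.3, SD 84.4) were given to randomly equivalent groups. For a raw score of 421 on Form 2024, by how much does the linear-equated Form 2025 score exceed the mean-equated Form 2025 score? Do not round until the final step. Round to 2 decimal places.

12.96

Mean-equated: 421 + (483.3 − 485.3) = 419.00
Linear-equated: (84.4/105.7)(421 − 485.3) + 483.3 = 431.957
Difference = 431.957 − 419.00 = 12.96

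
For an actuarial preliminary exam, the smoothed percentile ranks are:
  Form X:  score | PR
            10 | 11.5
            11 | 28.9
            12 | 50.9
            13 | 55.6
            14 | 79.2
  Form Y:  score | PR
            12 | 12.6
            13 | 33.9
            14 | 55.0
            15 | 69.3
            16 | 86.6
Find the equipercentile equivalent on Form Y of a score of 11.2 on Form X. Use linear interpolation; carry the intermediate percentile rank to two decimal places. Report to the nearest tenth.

PR of 11.2 on Form X: 28.9 + (11.2 − 11)/(12 − 11) × (50.9 − 28.9) = 33.30
On Form Y, PR 33.30 falls between score 12 (PR 12.6) and 13 (PR 33.9).
Interpolate: 12 + (33.30 − 12.6)/(33.9 − 12.6) × (13 − 12) = 13.0

13.0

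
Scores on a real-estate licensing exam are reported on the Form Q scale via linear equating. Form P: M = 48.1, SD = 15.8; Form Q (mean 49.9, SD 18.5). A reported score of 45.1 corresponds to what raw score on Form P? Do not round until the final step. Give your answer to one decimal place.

44.0

Invert y = (SD_Y/SD_X)(x − M_X) + M_Y:
x = (SD_X/SD_Y)(y − M_Y) + M_X = (15.8/18.5)(45.1 − 49.9) + 48.1
x = 0.854054 × -4.800 + 48.1 = 44.0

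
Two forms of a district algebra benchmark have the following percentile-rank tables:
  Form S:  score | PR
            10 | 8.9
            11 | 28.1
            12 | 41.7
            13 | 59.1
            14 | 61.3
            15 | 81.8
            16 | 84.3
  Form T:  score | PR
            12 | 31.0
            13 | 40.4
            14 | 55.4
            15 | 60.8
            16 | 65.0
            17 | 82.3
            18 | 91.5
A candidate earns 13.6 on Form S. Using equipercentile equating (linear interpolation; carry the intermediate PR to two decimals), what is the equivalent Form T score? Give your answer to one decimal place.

14.9

PR of 13.6 on Form S: 59.1 + (13.6 − 13)/(14 − 13) × (61.3 − 59.1) = 60.42
On Form T, PR 60.42 falls between score 14 (PR 55.4) and 15 (PR 60.8).
Interpolate: 14 + (60.42 − 55.4)/(60.8 − 55.4) × (15 − 14) = 14.9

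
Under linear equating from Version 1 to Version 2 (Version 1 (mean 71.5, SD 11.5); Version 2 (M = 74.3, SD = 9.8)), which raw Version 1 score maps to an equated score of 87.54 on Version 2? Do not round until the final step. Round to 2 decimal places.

Invert y = (SD_Y/SD_X)(x − M_X) + M_Y:
x = (SD_X/SD_Y)(y − M_Y) + M_X = (11.5/9.8)(87.54 − 74.3) + 71.5
x = 1.173469 × 13.240 + 71.5 = 87.04

87.04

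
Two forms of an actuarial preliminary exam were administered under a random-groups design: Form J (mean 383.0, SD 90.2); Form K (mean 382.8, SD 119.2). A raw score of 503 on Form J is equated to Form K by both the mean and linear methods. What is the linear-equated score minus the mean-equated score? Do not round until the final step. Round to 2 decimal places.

38.58

Mean-equated: 503 + (382.8 − 383.0) = 502.80
Linear-equated: (119.2/90.2)(503 − 383.0) + 382.8 = 541.381
Difference = 541.381 − 502.80 = 38.58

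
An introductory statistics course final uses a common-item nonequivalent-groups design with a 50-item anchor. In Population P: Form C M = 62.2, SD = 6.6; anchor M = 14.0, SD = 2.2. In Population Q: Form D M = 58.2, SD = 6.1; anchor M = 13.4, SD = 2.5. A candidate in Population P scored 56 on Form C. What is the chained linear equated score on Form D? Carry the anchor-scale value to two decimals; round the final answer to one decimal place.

54.6

Form C → anchor (Population P): v = (2.2/6.6)(56 − 62.2) + 14.0 = 11.93
anchor → Form D (Population Q): y = (6.1/2.5)(11.93 − 13.4) + 58.2 = 54.6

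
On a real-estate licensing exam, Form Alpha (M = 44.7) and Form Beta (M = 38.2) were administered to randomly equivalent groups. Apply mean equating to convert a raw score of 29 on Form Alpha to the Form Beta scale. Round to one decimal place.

Mean equating: y = x + (M_Y − M_X) = 29 + (38.2 − 44.7) = 22.5

22.5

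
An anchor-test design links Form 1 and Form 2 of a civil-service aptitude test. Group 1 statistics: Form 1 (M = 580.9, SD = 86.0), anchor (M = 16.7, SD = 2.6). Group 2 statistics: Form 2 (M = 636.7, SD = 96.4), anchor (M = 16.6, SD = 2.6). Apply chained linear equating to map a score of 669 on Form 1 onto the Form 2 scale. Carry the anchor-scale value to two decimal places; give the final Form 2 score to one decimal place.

Form 1 → anchor (Group 1): v = (2.6/86.0)(669 − 580.9) + 16.7 = 19.36
anchor → Form 2 (Group 2): y = (96.4/2.6)(19.36 − 16.6) + 636.7 = 739.0

739.0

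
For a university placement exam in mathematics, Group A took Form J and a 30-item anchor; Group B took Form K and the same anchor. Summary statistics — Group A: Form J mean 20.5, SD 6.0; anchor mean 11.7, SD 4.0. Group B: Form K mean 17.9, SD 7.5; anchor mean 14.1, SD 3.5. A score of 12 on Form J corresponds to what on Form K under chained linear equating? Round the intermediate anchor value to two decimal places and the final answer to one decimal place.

0.6

Form J → anchor (Group A): v = (4.0/6.0)(12 − 20.5) + 11.7 = 6.03
anchor → Form K (Group B): y = (7.5/3.5)(6.03 − 14.1) + 17.9 = 0.6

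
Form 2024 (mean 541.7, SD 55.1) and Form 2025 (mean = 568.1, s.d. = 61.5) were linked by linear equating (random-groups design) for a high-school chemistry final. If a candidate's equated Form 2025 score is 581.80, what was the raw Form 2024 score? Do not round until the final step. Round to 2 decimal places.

553.97

Invert y = (SD_Y/SD_X)(x − M_X) + M_Y:
x = (SD_X/SD_Y)(y − M_Y) + M_X = (55.1/61.5)(581.80 − 568.1) + 541.7
x = 0.895935 × 13.700 + 541.7 = 553.97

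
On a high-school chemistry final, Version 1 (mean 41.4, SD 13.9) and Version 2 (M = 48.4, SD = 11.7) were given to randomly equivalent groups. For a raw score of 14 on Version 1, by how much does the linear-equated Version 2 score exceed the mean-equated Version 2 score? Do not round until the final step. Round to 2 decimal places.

Mean-equated: 14 + (48.4 − 41.4) = 21.00
Linear-equated: (11.7/13.9)(14 − 41.4) + 48.4 = 25.337
Difference = 25.337 − 21.00 = 4.34

4.34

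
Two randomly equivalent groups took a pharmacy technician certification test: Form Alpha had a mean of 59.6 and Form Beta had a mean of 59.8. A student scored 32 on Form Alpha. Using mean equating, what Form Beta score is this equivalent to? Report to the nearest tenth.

32.2

Mean equating: y = x + (M_Y − M_X) = 32 + (59.8 − 59.6) = 32.2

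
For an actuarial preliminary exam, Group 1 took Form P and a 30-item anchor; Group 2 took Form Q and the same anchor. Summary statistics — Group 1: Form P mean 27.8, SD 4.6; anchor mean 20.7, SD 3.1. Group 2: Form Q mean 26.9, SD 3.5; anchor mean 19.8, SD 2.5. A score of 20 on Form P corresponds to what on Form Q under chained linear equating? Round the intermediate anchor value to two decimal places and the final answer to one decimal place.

Form P → anchor (Group 1): v = (3.1/4.6)(20 − 27.8) + 20.7 = 15.44
anchor → Form Q (Group 2): y = (3.5/2.5)(15.44 − 19.8) + 26.9 = 20.8

20.8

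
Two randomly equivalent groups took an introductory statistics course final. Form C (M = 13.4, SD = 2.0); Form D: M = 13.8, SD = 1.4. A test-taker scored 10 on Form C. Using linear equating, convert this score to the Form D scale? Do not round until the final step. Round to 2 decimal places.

11.42

Linear equating: y = (SD_Y/SD_X)(x − M_X) + M_Y
y = (1.4/2.0)(10 − 13.4) + 13.8
y = 0.700000 × -3.4 + 13.8 = -2.3800 + 13.8 = 11.42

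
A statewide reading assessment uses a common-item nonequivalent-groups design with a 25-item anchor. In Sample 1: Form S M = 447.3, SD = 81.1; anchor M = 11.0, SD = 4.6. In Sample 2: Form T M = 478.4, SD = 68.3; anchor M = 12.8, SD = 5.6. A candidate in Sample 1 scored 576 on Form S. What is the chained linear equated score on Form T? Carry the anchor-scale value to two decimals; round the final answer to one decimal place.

545.5

Form S → anchor (Sample 1): v = (4.6/81.1)(576 − 447.3) + 11.0 = 18.30
anchor → Form T (Sample 2): y = (68.3/5.6)(18.30 − 12.8) + 478.4 = 545.5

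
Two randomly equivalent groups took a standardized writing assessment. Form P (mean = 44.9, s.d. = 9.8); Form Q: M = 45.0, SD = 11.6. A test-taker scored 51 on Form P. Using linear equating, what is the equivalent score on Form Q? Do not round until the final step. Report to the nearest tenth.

Linear equating: y = (SD_Y/SD_X)(x − M_X) + M_Y
y = (11.6/9.8)(51 − 44.9) + 45.0
y = 1.183673 × 6.1 + 45.0 = 7.2204 + 45.0 = 52.2

52.2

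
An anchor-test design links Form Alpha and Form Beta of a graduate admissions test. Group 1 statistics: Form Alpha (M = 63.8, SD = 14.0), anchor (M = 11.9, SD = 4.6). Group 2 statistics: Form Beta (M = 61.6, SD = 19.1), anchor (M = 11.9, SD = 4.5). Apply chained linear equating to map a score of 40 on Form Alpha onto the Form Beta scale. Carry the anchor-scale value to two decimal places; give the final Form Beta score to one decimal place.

Form Alpha → anchor (Group 1): v = (4.6/14.0)(40 − 63.8) + 11.9 = 4.08
anchor → Form Beta (Group 2): y = (19.1/4.5)(4.08 − 11.9) + 61.6 = 28.4

28.4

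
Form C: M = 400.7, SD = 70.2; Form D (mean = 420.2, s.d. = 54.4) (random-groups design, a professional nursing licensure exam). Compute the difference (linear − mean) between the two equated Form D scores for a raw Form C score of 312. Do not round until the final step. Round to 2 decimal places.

Mean-equated: 312 + (420.2 − 400.7) = 331.50
Linear-equated: (54.4/70.2)(312 − 400.7) + 420.2 = 351.464
Difference = 351.464 − 331.50 = 19.96

19.96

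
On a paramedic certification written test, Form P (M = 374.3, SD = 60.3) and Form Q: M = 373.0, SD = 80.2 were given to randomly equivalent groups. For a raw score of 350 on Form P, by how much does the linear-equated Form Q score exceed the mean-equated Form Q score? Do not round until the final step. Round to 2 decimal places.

-8.02

Mean-equated: 350 + (373.0 − 374.3) = 348.70
Linear-equated: (80.2/60.3)(350 − 374.3) + 373.0 = 340.681
Difference = 340.681 − 348.70 = -8.02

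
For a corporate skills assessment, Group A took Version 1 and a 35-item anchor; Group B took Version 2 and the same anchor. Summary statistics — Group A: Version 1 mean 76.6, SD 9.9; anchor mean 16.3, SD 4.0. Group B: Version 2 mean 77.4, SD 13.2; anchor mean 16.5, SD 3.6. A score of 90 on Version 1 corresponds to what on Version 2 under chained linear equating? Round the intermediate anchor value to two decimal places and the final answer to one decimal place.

96.5

Version 1 → anchor (Group A): v = (4.0/9.9)(90 − 76.6) + 16.3 = 21.71
anchor → Version 2 (Group B): y = (13.2/3.6)(21.71 − 16.5) + 77.4 = 96.5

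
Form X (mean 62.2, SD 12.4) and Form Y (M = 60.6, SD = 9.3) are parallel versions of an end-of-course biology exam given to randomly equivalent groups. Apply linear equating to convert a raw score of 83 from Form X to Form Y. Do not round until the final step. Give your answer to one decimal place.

Linear equating: y = (SD_Y/SD_X)(x − M_X) + M_Y
y = (9.3/12.4)(83 − 62.2) + 60.6
y = 0.750000 × 20.8 + 60.6 = 15.6000 + 60.6 = 76.2

76.2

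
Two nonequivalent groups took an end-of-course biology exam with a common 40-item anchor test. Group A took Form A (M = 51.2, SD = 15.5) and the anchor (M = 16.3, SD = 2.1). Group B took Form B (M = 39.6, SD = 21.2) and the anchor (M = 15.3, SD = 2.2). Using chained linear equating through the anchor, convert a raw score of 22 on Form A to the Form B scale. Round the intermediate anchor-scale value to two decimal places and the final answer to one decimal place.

11.1

Form A → anchor (Group A): v = (2.1/15.5)(22 − 51.2) + 16.3 = 12.34
anchor → Form B (Group B): y = (21.2/2.2)(12.34 − 15.3) + 39.6 = 11.1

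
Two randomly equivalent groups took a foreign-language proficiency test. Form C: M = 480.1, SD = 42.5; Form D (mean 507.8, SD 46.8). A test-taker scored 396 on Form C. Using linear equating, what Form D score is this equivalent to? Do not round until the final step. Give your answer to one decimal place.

Linear equating: y = (SD_Y/SD_X)(x − M_X) + M_Y
y = (46.8/42.5)(396 − 480.1) + 507.8
y = 1.101176 × -84.1 + 507.8 = -92.6089 + 507.8 = 415.2

415.2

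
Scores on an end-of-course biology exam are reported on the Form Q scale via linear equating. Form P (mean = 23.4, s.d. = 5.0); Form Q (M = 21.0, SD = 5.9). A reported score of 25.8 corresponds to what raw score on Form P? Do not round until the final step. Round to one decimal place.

Invert y = (SD_Y/SD_X)(x − M_X) + M_Y:
x = (SD_X/SD_Y)(y − M_Y) + M_X = (5.0/5.9)(25.8 − 21.0) + 23.4
x = 0.847458 × 4.800 + 23.4 = 27.5

27.5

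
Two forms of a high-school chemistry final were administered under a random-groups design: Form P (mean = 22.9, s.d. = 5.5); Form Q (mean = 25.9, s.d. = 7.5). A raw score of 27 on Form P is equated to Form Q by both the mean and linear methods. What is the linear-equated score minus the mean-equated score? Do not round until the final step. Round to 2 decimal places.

Mean-equated: 27 + (25.9 − 22.9) = 30.00
Linear-equated: (7.5/5.5)(27 − 22.9) + 25.9 = 31.491
Difference = 31.491 − 30.00 = 1.49

1.49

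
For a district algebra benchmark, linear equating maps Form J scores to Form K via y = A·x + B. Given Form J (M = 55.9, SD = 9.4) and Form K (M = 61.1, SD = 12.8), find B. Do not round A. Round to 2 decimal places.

-15.02

A = SD_Y / SD_X = 12.8 / 9.4 = 1.361702
B = M_Y − A·M_X = 61.1 − 1.361702 × 55.9 = -15.02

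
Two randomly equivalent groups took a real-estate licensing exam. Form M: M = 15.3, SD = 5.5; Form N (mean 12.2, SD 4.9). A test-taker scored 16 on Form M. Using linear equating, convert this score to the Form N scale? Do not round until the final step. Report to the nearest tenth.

Linear equating: y = (SD_Y/SD_X)(x − M_X) + M_Y
y = (4.9/5.5)(16 − 15.3) + 12.2
y = 0.890909 × 0.7 + 12.2 = 0.6236 + 12.2 = 12.8

12.8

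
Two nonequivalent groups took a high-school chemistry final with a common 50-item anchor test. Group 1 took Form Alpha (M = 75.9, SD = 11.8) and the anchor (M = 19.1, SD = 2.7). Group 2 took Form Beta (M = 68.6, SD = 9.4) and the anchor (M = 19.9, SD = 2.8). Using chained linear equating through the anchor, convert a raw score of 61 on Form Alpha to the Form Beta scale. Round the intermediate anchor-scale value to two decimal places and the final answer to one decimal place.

Form Alpha → anchor (Group 1): v = (2.7/11.8)(61 − 75.9) + 19.1 = 15.69
anchor → Form Beta (Group 2): y = (9.4/2.8)(15.69 − 19.9) + 68.6 = 54.5

54.5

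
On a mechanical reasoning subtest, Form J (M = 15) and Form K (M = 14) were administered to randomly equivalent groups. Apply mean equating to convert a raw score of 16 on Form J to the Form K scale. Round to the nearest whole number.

Mean equating: y = x + (M_Y − M_X) = 16 + (14 − 15) = 15

15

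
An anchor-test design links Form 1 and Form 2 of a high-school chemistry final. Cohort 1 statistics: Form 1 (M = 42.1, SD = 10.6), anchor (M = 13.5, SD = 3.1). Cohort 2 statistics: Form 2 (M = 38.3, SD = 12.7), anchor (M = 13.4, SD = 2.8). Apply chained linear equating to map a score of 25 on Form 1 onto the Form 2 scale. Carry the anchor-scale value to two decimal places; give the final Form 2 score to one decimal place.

Form 1 → anchor (Cohort 1): v = (3.1/10.6)(25 − 42.1) + 13.5 = 8.50
anchor → Form 2 (Cohort 2): y = (12.7/2.8)(8.50 − 13.4) + 38.3 = 16.1

16.1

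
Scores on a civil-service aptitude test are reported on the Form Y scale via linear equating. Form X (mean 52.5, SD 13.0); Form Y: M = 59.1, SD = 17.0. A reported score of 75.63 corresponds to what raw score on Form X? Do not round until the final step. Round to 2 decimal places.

65.14

Invert y = (SD_Y/SD_X)(x − M_X) + M_Y:
x = (SD_X/SD_Y)(y − M_Y) + M_X = (13.0/17.0)(75.63 − 59.1) + 52.5
x = 0.764706 × 16.530 + 52.5 = 65.14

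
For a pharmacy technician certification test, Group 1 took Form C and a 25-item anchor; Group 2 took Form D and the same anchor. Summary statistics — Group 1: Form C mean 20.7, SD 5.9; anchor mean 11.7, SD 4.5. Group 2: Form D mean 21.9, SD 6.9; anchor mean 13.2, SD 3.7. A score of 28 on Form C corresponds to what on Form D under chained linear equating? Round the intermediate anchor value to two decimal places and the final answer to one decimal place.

Form C → anchor (Group 1): v = (4.5/5.9)(28 − 20.7) + 11.7 = 17.27
anchor → Form D (Group 2): y = (6.9/3.7)(17.27 − 13.2) + 21.9 = 29.5

29.5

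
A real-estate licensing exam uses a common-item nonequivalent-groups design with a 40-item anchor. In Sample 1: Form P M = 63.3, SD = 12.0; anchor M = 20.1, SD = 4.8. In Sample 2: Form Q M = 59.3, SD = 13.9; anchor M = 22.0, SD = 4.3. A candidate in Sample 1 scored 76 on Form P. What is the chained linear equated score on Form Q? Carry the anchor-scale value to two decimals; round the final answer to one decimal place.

Form P → anchor (Sample 1): v = (4.8/12.0)(76 − 63.3) + 20.1 = 25.18
anchor → Form Q (Sample 2): y = (13.9/4.3)(25.18 − 22.0) + 59.3 = 69.6

69.6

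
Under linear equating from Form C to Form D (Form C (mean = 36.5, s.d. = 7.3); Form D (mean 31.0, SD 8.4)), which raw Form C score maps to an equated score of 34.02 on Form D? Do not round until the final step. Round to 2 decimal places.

Invert y = (SD_Y/SD_X)(x − M_X) + M_Y:
x = (SD_X/SD_Y)(y − M_Y) + M_X = (7.3/8.4)(34.02 − 31.0) + 36.5
x = 0.869048 × 3.020 + 36.5 = 39.12

39.12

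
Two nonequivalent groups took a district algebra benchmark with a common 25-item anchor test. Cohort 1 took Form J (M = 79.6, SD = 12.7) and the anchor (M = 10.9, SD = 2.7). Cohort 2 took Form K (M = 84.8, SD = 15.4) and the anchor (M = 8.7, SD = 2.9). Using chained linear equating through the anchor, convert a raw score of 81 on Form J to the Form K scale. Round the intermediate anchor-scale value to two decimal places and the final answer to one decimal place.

Form J → anchor (Cohort 1): v = (2.7/12.7)(81 − 79.6) + 10.9 = 11.20
anchor → Form K (Cohort 2): y = (15.4/2.9)(11.20 − 8.7) + 84.8 = 98.1

98.1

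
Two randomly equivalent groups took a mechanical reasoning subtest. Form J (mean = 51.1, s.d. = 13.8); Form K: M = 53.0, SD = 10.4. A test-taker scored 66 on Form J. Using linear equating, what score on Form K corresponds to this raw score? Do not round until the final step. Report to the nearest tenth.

Linear equating: y = (SD_Y/SD_X)(x − M_X) + M_Y
y = (10.4/13.8)(66 − 51.1) + 53.0
y = 0.753623 × 14.9 + 53.0 = 11.2290 + 53.0 = 64.2

64.2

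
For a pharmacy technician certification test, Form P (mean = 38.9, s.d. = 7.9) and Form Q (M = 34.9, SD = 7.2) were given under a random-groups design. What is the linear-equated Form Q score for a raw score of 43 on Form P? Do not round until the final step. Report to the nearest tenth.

38.6

Linear equating: y = (SD_Y/SD_X)(x − M_X) + M_Y
y = (7.2/7.9)(43 − 38.9) + 34.9
y = 0.911392 × 4.1 + 34.9 = 3.7367 + 34.9 = 38.6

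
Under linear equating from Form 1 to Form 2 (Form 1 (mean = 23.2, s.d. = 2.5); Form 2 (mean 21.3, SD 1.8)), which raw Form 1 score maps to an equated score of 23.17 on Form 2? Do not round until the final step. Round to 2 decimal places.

25.80

Invert y = (SD_Y/SD_X)(x − M_X) + M_Y:
x = (SD_X/SD_Y)(y − M_Y) + M_X = (2.5/1.8)(23.17 − 21.3) + 23.2
x = 1.388889 × 1.870 + 23.2 = 25.80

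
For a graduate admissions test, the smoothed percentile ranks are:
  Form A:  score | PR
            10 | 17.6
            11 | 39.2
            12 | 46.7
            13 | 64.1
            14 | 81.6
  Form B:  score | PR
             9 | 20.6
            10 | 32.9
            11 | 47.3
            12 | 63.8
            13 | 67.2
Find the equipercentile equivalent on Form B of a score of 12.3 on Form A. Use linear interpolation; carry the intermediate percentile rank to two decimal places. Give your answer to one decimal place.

11.3

PR of 12.3 on Form A: 46.7 + (12.3 − 12)/(13 − 12) × (64.1 − 46.7) = 51.92
On Form B, PR 51.92 falls between score 11 (PR 47.3) and 12 (PR 63.8).
Interpolate: 11 + (51.92 − 47.3)/(63.8 − 47.3) × (12 − 11) = 11.3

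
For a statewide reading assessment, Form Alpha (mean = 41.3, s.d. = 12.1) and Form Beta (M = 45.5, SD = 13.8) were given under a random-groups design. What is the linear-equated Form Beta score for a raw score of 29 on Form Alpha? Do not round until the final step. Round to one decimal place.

31.5

Linear equating: y = (SD_Y/SD_X)(x − M_X) + M_Y
y = (13.8/12.1)(29 − 41.3) + 45.5
y = 1.140496 × -12.3 + 45.5 = -14.0281 + 45.5 = 31.5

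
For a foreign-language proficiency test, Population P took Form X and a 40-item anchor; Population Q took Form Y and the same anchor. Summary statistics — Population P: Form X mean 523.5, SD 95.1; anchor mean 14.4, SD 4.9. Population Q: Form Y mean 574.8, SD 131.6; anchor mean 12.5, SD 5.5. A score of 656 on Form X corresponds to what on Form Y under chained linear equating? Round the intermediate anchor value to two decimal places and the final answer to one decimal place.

783.7

Form X → anchor (Population P): v = (4.9/95.1)(656 − 523.5) + 14.4 = 21.23
anchor → Form Y (Population Q): y = (131.6/5.5)(21.23 − 12.5) + 574.8 = 783.7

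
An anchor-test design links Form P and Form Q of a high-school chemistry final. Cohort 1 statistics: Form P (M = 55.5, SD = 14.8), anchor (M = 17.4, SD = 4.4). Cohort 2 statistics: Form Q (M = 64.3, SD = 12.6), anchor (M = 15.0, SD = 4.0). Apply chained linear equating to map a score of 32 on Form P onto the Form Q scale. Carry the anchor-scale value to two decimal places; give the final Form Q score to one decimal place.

49.8

Form P → anchor (Cohort 1): v = (4.4/14.8)(32 − 55.5) + 17.4 = 10.41
anchor → Form Q (Cohort 2): y = (12.6/4.0)(10.41 − 15.0) + 64.3 = 49.8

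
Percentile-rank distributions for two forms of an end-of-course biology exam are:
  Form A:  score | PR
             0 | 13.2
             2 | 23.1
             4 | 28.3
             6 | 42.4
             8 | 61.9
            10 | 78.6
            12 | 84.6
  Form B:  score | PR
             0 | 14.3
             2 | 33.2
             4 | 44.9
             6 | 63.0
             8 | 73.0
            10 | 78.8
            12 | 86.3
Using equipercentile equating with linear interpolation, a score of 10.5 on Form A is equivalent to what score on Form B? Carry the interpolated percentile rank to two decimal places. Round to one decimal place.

10.3

PR of 10.5 on Form A: 78.6 + (10.5 − 10)/(12 − 10) × (84.6 − 78.6) = 80.10
On Form B, PR 80.10 falls between score 10 (PR 78.8) and 12 (PR 86.3).
Interpolate: 10 + (80.10 − 78.8)/(86.3 − 78.8) × (12 − 10) = 10.3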